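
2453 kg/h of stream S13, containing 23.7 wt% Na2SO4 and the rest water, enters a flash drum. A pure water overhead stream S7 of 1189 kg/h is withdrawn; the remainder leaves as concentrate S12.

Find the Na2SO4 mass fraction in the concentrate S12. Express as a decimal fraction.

Na2SO4 is not removed: 2453×0.237 = 581.36 kg/h of Na2SO4 enters S12.
Concentrate = 2453 − 1189 = 1264 kg/h.
Mass fraction = 581.36/1264 = 0.460.

0.460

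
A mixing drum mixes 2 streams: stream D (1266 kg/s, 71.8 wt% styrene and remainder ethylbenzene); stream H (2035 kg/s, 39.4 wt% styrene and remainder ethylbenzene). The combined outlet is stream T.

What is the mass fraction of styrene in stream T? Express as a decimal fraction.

0.518

Total flow out = 1266 + 2035 = 3301 kg/s.
styrene in = 1266×0.718 + 2035×0.394 = 1710.8 kg/s.
styrene mass fraction in T = 1710.8/3301 = 0.518.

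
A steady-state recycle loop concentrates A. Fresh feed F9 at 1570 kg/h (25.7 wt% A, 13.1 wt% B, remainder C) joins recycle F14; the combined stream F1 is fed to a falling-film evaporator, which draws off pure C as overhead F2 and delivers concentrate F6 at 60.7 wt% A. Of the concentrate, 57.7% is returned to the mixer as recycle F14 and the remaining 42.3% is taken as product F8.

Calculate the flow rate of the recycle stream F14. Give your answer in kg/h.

Overall A balance (none leaves overhead): A in fresh feed = A in product, i.e. 1570×0.257 = (1−0.577)·F6·0.607.
F6 = 403.49/(0.607×0.423) = 1571.5 kg/h.
Recycle F14 = 0.577×1571.5 = 906.73 kg/h.

906.7 kg/h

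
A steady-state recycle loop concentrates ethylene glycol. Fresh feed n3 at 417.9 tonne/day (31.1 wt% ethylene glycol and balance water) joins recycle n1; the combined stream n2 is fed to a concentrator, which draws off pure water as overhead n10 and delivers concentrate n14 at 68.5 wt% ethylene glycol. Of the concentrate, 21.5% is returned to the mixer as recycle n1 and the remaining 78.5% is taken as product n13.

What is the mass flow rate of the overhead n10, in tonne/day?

Overall ethylene glycol balance (none leaves overhead): ethylene glycol in fresh feed = ethylene glycol in product, i.e. 417.9×0.311 = (1−0.215)·n14·0.685.
n14 = 129.97/(0.685×0.785) = 241.7 tonne/day.
Recycle n1 = 0.215×241.7 = 51.965 tonne/day.
Combined feed n2 = 417.9 + 51.965 = 469.87 tonne/day.
Overhead n10 = n2 − n14 = 469.87 − 241.7 = 228.17 tonne/day.

228.2 tonne/day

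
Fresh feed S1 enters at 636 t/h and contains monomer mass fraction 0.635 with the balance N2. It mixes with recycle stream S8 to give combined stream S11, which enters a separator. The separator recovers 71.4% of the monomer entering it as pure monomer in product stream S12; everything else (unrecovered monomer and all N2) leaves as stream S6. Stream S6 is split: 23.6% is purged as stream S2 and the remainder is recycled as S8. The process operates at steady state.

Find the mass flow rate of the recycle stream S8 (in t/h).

864.4 t/h

N2 enters only via S1 and leaves only via the purge: 636×0.365 = 0.236×(N2 in S6), and the separator passes all N2, so N2 in S11 = N2 in S6 = 983.64 t/h.
monomer in S11: m_A = 636×0.635 + (1−0.236)·(1−0.714)·m_A, so m_A = 403.86/0.7815 = 516.78 t/h.
S6 = (1−0.714)×516.78 + 983.64 = 1131.4 t/h.
Recycle S8 = (1−0.236)×1131.4 = 864.42 t/h.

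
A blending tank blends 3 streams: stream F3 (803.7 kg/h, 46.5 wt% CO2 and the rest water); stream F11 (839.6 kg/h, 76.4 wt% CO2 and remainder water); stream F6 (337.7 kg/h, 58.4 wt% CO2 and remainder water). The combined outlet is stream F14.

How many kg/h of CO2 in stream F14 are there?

CO2 out = CO2 in = 803.7×0.465 + 839.6×0.764 + 337.7×0.584 = 1212.4 kg/h.

1212 kg/h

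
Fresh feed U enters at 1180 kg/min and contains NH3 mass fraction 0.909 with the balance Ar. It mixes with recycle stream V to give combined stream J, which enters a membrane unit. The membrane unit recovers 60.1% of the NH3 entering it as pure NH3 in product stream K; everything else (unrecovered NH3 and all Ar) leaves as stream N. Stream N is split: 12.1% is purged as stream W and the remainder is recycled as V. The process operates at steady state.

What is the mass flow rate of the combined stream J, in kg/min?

2539 kg/min

Ar enters only via U and leaves only via the purge: 1180×0.091 = 0.121×(Ar in N), and the membrane unit passes all Ar, so Ar in J = Ar in N = 887.44 kg/min.
NH3 in J: m_A = 1180×0.909 + (1−0.121)·(1−0.601)·m_A, so m_A = 1072.6/0.6493 = 1652 kg/min.
J = 1652 + 887.44 = 2539.5 kg/min.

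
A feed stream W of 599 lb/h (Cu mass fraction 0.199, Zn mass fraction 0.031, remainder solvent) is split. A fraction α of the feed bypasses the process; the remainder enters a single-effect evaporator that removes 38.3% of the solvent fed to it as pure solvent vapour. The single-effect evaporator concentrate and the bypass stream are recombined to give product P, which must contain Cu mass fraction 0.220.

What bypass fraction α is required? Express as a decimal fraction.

All 599×0.199 = 119.2 lb/h of Cu reaches P, so P = 119.2/0.220 = 541.82 lb/h and vapour = 57.177 lb/h.
The evaporator receives (1−α)·599 of feed at 0.770 solvent and removes 0.383 of that solvent:
0.383×0.770×(1−α)×599 = 57.177
(1−α) = 57.177/176.65 = 0.3237;  α = 0.6763.

0.676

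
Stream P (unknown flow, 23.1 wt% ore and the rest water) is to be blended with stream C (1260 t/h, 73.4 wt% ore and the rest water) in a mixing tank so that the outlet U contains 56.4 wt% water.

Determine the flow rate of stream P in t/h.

1832 t/h

Let P be the unknown flow. Total out = 1260 + P.
water balance: 335.16 + 0.769·P = 0.564·(1260 + P)
(0.769 − 0.564)·P = 0.564×1260 − 335.16 = 375.48
P = 375.48 / 0.205 = 1831.6 t/h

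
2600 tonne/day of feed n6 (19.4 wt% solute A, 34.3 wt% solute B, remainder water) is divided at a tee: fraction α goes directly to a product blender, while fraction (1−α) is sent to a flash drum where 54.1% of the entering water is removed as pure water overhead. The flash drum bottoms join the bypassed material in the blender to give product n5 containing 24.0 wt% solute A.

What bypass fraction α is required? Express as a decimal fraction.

All 2600×0.194 = 504.4 tonne/day of solute A reaches n5, so n5 = 504.4/0.240 = 2101.7 tonne/day and vapour = 498.33 tonne/day.
The evaporator receives (1−α)·2600 of feed at 0.463 water and removes 0.541 of that water:
0.541×0.463×(1−α)×2600 = 498.33
(1−α) = 498.33/651.26 = 0.7652;  α = 0.2348.

0.235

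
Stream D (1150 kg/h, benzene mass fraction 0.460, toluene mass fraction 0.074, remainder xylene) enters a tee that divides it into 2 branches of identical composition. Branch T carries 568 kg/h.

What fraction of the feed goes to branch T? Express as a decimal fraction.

0.494

Fraction to T = 568/1150 = 0.4939.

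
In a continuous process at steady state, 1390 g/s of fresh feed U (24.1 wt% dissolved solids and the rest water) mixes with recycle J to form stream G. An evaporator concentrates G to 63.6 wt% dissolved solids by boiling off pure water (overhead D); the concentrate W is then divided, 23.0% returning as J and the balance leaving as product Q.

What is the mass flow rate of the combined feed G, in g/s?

Overall dissolved solids balance (none leaves overhead): dissolved solids in fresh feed = dissolved solids in product, i.e. 1390×0.241 = (1−0.230)·W·0.636.
W = 334.99/(0.636×0.770) = 684.04 g/s.
Recycle J = 0.230×684.04 = 157.33 g/s.
Combined feed G = 1390 + 157.33 = 1547.3 g/s.

1547 g/s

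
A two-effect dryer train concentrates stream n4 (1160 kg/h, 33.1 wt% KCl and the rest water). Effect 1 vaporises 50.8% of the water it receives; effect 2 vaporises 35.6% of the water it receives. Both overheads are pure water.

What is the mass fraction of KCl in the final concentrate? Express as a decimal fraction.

0.610

water in feed = 1160×0.669 = 776.04 kg/h.
After stage 1: water left = (1−0.508)×776.04 = 381.81; stream total = 765.77 kg/h.
After stage 2: water left = (1−0.356)×381.81 = 245.89; final concentrate = 629.85 kg/h.
KCl fraction = 383.96/629.85 = 0.610.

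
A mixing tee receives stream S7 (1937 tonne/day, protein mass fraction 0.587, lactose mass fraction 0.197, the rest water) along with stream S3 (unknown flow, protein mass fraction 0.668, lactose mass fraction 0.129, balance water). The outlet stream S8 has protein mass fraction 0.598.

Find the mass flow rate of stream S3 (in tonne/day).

304.4 tonne/day

Let S3 be the unknown flow. Total out = 1937 + S3.
protein balance: 1137 + 0.668·S3 = 0.598·(1937 + S3)
(0.668 − 0.598)·S3 = 0.598×1937 − 1137 = 21.307
S3 = 21.307 / 0.070 = 304.39 tonne/day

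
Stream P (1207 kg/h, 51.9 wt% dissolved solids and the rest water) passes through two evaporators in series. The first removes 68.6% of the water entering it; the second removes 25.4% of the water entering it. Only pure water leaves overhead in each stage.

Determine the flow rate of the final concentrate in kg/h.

762.4 kg/h

water in feed = 1207×0.481 = 580.57 kg/h.
After stage 1: water left = (1−0.686)×580.57 = 182.3; stream total = 808.73 kg/h.
After stage 2: water left = (1−0.254)×182.3 = 135.99; final concentrate = 762.43 kg/h.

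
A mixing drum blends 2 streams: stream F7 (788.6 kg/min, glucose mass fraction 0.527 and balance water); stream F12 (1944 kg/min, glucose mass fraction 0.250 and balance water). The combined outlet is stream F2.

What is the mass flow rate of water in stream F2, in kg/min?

1831 kg/min

water out = water in = 788.6×0.473 + 1944×0.750 = 1831 kg/min.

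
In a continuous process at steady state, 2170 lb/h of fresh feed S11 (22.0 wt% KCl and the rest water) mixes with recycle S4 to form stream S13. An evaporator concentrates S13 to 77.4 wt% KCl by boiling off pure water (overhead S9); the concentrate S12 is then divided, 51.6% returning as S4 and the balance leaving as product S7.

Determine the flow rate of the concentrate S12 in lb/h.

1274 lb/h

Overall KCl balance (none leaves overhead): KCl in fresh feed = KCl in product, i.e. 2170×0.220 = (1−0.516)·S12·0.774.
S12 = 477.4/(0.774×0.484) = 1274.4 lb/h.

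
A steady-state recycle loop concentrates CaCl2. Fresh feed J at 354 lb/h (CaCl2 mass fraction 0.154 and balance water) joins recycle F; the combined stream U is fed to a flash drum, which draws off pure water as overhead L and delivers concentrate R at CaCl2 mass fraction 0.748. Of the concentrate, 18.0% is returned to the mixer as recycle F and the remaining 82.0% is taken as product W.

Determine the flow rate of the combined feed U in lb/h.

370 lb/h

Overall CaCl2 balance (none leaves overhead): CaCl2 in fresh feed = CaCl2 in product, i.e. 354×0.154 = (1−0.180)·R·0.748.
R = 54.516/(0.748×0.820) = 88.881 lb/h.
Recycle F = 0.180×88.881 = 15.999 lb/h.
Combined feed U = 354 + 15.999 = 370 lb/h.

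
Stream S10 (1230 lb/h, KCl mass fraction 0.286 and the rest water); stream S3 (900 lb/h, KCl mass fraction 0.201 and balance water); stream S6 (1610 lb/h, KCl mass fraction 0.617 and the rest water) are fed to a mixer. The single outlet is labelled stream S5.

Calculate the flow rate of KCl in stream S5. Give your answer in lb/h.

KCl out = KCl in = 1230×0.286 + 900×0.201 + 1610×0.617 = 1526 lb/h.

1526 lb/h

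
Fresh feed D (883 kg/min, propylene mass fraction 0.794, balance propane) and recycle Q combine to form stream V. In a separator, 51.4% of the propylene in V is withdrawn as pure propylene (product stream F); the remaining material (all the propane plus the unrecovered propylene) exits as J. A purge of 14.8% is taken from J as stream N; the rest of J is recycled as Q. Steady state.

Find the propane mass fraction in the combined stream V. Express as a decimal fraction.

0.507

propane enters only via D and leaves only via the purge: 883×0.206 = 0.148×(propane in J), and the separator passes all propane, so propane in V = propane in J = 1229 kg/min.
propylene in V: m_A = 883×0.794 + (1−0.148)·(1−0.514)·m_A, so m_A = 701.1/0.5859 = 1196.6 kg/min.
V = 1196.6 + 1229 = 2425.6 kg/min.
propane fraction in V = 1229/2425.6 = 0.507.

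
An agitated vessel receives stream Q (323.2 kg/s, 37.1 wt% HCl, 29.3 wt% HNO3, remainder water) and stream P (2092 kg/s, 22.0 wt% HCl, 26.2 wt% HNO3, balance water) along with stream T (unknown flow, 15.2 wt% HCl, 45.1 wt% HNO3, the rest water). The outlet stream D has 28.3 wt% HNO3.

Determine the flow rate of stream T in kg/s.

Let T be the unknown flow. Total out = 2415.2 + T.
HNO3 balance: 642.8 + 0.451·T = 0.283·(2415.2 + T)
(0.451 − 0.283)·T = 0.283×2415.2 − 642.8 = 40.7
T = 40.7 / 0.168 = 242.26 kg/s

242.3 kg/s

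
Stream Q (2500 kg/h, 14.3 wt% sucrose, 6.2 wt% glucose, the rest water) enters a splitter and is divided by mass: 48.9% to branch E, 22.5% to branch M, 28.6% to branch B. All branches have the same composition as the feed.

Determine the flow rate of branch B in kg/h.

715 kg/h

Branch B flow = 0.286×2500 = 715 kg/h.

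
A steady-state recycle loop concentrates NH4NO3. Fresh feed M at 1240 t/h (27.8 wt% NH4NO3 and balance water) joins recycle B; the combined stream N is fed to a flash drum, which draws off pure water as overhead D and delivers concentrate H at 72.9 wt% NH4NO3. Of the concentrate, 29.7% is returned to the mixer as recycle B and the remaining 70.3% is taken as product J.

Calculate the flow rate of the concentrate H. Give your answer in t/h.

Overall NH4NO3 balance (none leaves overhead): NH4NO3 in fresh feed = NH4NO3 in product, i.e. 1240×0.278 = (1−0.297)·H·0.729.
H = 344.72/(0.729×0.703) = 672.64 t/h.

672.6 t/h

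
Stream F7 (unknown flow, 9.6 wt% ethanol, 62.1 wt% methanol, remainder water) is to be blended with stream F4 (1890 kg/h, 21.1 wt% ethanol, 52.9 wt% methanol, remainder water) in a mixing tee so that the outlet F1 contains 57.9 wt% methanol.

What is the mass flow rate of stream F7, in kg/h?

2250 kg/h

Let F7 be the unknown flow. Total out = 1890 + F7.
methanol balance: 999.81 + 0.621·F7 = 0.579·(1890 + F7)
(0.621 − 0.579)·F7 = 0.579×1890 − 999.81 = 94.5
F7 = 94.5 / 0.042 = 2250 kg/h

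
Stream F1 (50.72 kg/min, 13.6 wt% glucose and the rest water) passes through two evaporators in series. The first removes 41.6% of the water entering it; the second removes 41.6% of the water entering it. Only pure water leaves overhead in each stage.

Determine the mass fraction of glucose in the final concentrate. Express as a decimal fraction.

0.316

water in feed = 50.72×0.864 = 43.822 kg/min.
After stage 1: water left = (1−0.416)×43.822 = 25.592; stream total = 32.49 kg/min.
After stage 2: water left = (1−0.416)×25.592 = 14.946; final concentrate = 21.844 kg/min.
glucose fraction = 6.8979/21.844 = 0.316.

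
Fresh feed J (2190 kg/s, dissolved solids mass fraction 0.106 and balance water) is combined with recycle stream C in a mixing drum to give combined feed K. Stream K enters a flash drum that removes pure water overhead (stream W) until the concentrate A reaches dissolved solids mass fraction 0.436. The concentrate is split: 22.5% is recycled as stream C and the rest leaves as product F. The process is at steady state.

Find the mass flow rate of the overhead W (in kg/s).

1658 kg/s

Overall dissolved solids balance (none leaves overhead): dissolved solids in fresh feed = dissolved solids in product, i.e. 2190×0.106 = (1−0.225)·A·0.436.
A = 232.14/(0.436×0.775) = 687.01 kg/s.
Recycle C = 0.225×687.01 = 154.58 kg/s.
Combined feed K = 2190 + 154.58 = 2344.6 kg/s.
Overhead W = K − A = 2344.6 − 687.01 = 1657.6 kg/s.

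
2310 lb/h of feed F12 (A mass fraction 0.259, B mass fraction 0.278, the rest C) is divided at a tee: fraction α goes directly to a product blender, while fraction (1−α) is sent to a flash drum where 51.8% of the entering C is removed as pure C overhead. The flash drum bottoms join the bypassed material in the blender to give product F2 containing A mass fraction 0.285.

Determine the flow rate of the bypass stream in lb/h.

All 2310×0.259 = 598.29 lb/h of A reaches F2, so F2 = 598.29/0.285 = 2099.3 lb/h and vapour = 210.74 lb/h.
The evaporator receives (1−α)·2310 of feed at 0.463 C and removes 0.518 of that C:
0.518×0.463×(1−α)×2310 = 210.74
(1−α) = 210.74/554.02 = 0.3804;  α = 0.6196.
Bypass flow = 0.6196×2310 = 1431.3 lb/h.

1431 lb/h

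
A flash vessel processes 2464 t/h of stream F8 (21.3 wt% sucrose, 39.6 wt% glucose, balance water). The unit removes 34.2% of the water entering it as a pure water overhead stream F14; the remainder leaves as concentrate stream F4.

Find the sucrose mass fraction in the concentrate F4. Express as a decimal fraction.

0.246

sucrose is not removed: 2464×0.213 = 524.83 t/h of sucrose enters F4.
water entering = 2464×0.391 = 963.42 t/h; overhead removed = 0.342×963.42 = 329.49 t/h.
Concentrate = 2464 − 329.49 = 2134.5 t/h.
Mass fraction = 524.83/2134.5 = 0.246.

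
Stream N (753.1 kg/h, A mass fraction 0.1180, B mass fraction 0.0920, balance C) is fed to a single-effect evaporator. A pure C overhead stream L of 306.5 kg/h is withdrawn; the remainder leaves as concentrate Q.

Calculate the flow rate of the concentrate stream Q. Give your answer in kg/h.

446.6 kg/h

Concentrate = 753.1 − 306.5 = 446.6 kg/h.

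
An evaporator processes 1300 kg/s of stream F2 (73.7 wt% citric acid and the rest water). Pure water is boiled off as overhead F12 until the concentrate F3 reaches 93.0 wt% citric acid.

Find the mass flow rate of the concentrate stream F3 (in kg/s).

1030 kg/s

citric acid is conserved: 1300×0.737 = 958.1 kg/s all reports to the concentrate.
Concentrate = 958.1/(target fraction) = 1030.2 kg/s.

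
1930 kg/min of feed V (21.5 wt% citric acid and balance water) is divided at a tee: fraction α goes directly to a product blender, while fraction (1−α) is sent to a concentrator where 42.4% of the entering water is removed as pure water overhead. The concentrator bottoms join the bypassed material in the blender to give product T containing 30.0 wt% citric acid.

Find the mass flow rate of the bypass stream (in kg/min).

All 1930×0.215 = 414.95 kg/min of citric acid reaches T, so T = 414.95/0.300 = 1383.2 kg/min and vapour = 546.83 kg/min.
The evaporator receives (1−α)·1930 of feed at 0.785 water and removes 0.424 of that water:
0.424×0.785×(1−α)×1930 = 546.83
(1−α) = 546.83/642.38 = 0.8513;  α = 0.1487.
Bypass flow = 0.1487×1930 = 287.07 kg/min.

287.1 kg/min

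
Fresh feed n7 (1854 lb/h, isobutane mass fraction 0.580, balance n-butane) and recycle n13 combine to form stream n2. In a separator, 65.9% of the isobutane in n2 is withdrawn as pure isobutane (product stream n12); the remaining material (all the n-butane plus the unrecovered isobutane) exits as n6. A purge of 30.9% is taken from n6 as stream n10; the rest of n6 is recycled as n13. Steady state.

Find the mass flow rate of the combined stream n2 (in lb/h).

n-butane enters only via n7 and leaves only via the purge: 1854×0.420 = 0.309×(n-butane in n6), and the separator passes all n-butane, so n-butane in n2 = n-butane in n6 = 2520 lb/h.
isobutane in n2: m_A = 1854×0.580 + (1−0.309)·(1−0.659)·m_A, so m_A = 1075.3/0.7644 = 1406.8 lb/h.
n2 = 1406.8 + 2520 = 3926.8 lb/h.

3927 lb/h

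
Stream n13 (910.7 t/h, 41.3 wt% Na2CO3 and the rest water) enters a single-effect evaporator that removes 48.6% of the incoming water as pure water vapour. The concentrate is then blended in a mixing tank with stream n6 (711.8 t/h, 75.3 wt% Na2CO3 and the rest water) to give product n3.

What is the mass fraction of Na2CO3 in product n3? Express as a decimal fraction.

0.6693

Vapour removed = 0.486×0.587×910.7 = 259.81 t/h; concentrate = 650.89 t/h.
Na2CO3 reaching the mixer = 376.12 (from concentrate) + 711.8×0.753 = 912.1 t/h.
Product flow = 650.89 + 711.8 = 1362.7 t/h; Na2CO3 fraction = 0.6693.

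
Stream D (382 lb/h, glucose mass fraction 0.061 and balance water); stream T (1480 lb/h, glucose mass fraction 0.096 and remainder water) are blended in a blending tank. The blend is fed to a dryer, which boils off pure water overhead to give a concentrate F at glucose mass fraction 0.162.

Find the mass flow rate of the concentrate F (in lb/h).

glucose entering = 382×0.061 + 1480×0.096 = 165.38 lb/h.
All glucose reports to F, so F = 165.38/0.162 = 1020.9 lb/h.

1021 lb/h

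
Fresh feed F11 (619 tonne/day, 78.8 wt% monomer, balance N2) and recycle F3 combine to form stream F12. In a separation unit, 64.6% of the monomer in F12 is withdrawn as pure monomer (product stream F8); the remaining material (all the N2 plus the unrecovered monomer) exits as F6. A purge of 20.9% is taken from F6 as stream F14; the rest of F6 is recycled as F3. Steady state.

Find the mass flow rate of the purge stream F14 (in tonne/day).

181.4 tonne/day

N2 enters only via F11 and leaves only via the purge: 619×0.212 = 0.209×(N2 in F6), and the separation unit passes all N2, so N2 in F12 = N2 in F6 = 627.89 tonne/day.
monomer in F12: m_A = 619×0.788 + (1−0.209)·(1−0.646)·m_A, so m_A = 487.77/0.7200 = 677.47 tonne/day.
F6 = (1−0.646)×677.47 + 627.89 = 867.71 tonne/day.
Purge F14 = 0.209×867.71 = 181.35 tonne/day.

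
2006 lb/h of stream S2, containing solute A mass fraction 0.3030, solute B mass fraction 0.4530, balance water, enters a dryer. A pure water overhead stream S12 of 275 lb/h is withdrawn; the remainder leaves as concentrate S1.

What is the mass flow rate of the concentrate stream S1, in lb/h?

Concentrate = 2006 − 275 = 1731 lb/h.

1731 lb/h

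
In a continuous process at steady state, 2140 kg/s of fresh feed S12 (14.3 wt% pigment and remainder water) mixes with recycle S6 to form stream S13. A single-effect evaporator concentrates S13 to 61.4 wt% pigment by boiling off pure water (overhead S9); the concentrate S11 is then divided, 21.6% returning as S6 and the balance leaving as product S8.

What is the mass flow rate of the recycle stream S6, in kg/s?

137.3 kg/s

Overall pigment balance (none leaves overhead): pigment in fresh feed = pigment in product, i.e. 2140×0.143 = (1−0.216)·S11·0.614.
S11 = 306.02/(0.614×0.784) = 635.72 kg/s.
Recycle S6 = 0.216×635.72 = 137.32 kg/s.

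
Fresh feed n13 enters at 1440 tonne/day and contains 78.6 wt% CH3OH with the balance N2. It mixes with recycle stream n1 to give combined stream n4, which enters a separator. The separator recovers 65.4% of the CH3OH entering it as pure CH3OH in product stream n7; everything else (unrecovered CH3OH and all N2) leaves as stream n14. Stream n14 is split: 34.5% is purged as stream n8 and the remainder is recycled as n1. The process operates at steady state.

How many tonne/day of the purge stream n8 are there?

482.9 tonne/day

N2 enters only via n13 and leaves only via the purge: 1440×0.214 = 0.345×(N2 in n14), and the separator passes all N2, so N2 in n4 = N2 in n14 = 893.22 tonne/day.
CH3OH in n4: m_A = 1440×0.786 + (1−0.345)·(1−0.654)·m_A, so m_A = 1131.8/0.7734 = 1463.5 tonne/day.
n14 = (1−0.654)×1463.5 + 893.22 = 1399.6 tonne/day.
Purge n8 = 0.345×1399.6 = 482.86 tonne/day.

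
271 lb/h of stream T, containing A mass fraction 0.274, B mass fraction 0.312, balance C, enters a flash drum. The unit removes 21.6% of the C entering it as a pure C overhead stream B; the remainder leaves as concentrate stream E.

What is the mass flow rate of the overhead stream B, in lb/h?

C entering = 271×0.414 = 112.19 lb/h; overhead removed = 0.216×112.19 = 24.234 lb/h.

24.23 lb/h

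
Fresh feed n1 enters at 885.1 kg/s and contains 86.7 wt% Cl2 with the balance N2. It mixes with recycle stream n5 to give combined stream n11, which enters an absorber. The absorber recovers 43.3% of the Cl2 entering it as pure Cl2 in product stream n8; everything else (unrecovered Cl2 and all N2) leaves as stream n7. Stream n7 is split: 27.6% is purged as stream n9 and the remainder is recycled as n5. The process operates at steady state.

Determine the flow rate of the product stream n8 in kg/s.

Cl2 in n11: m_A = 885.1×0.867 + (1−0.276)·(1−0.433)·m_A, so m_A = 767.38/0.5895 = 1301.8 kg/s.
Product n8 = 0.433×1301.8 = 563.67 kg/s.

563.7 kg/s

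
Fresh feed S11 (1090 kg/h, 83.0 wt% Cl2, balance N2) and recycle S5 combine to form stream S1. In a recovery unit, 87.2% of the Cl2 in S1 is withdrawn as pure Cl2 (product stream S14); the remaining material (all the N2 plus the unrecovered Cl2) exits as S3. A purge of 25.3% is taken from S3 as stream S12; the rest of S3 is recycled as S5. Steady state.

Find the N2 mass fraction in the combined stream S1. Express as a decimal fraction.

N2 enters only via S11 and leaves only via the purge: 1090×0.170 = 0.253×(N2 in S3), and the recovery unit passes all N2, so N2 in S1 = N2 in S3 = 732.41 kg/h.
Cl2 in S1: m_A = 1090×0.830 + (1−0.253)·(1−0.872)·m_A, so m_A = 904.7/0.9044 = 1000.3 kg/h.
S1 = 1000.3 + 732.41 = 1732.8 kg/h.
N2 fraction in S1 = 732.41/1732.8 = 0.4227.

0.4227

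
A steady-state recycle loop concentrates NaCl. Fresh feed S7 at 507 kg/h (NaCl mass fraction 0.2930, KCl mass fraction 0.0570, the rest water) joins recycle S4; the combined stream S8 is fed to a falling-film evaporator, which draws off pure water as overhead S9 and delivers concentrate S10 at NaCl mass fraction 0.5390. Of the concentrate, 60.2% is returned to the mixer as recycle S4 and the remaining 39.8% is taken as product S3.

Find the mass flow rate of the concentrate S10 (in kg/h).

Overall NaCl balance (none leaves overhead): NaCl in fresh feed = NaCl in product, i.e. 507×0.293 = (1−0.602)·S10·0.539.
S10 = 148.55/(0.539×0.398) = 692.47 kg/h.

692.5 kg/h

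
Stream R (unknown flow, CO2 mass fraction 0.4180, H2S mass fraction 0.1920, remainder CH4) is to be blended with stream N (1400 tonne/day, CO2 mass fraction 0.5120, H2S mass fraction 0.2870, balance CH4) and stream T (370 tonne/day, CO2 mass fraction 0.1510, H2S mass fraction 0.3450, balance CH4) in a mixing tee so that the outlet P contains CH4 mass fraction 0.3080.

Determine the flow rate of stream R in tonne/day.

Let R be the unknown flow. Total out = 1770 + R.
CH4 balance: 467.88 + 0.390·R = 0.308·(1770 + R)
(0.390 − 0.308)·R = 0.308×1770 − 467.88 = 77.28
R = 77.28 / 0.082 = 942.44 tonne/day

942.4 tonne/day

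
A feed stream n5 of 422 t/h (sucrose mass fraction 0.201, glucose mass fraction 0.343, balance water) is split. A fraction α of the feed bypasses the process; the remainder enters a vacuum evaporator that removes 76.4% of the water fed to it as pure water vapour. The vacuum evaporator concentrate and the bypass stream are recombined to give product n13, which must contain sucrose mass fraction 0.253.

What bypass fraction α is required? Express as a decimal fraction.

All 422×0.201 = 84.822 t/h of sucrose reaches n13, so n13 = 84.822/0.253 = 335.26 t/h and vapour = 86.735 t/h.
The evaporator receives (1−α)·422 of feed at 0.456 water and removes 0.764 of that water:
0.764×0.456×(1−α)×422 = 86.735
(1−α) = 86.735/147.02 = 0.5900;  α = 0.4100.

0.410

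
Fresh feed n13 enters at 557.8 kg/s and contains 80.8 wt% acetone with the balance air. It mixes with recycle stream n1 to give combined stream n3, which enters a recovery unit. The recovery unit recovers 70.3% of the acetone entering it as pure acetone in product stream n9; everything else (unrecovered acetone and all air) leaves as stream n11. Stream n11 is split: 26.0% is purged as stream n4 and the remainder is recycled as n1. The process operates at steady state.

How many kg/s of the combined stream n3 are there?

air enters only via n13 and leaves only via the purge: 557.8×0.192 = 0.260×(air in n11), and the recovery unit passes all air, so air in n3 = air in n11 = 411.91 kg/s.
acetone in n3: m_A = 557.8×0.808 + (1−0.260)·(1−0.703)·m_A, so m_A = 450.7/0.7802 = 577.66 kg/s.
n3 = 577.66 + 411.91 = 989.57 kg/s.

989.6 kg/s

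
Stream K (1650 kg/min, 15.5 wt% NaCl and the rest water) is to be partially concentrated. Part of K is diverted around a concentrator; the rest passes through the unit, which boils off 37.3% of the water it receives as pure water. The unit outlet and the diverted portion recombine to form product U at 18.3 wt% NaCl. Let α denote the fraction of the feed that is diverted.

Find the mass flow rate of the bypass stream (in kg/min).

849 kg/min

All 1650×0.155 = 255.75 kg/min of NaCl reaches U, so U = 255.75/0.183 = 1397.5 kg/min and vapour = 252.46 kg/min.
The evaporator receives (1−α)·1650 of feed at 0.845 water and removes 0.373 of that water:
0.373×0.845×(1−α)×1650 = 252.46
(1−α) = 252.46/520.06 = 0.4854;  α = 0.5146.
Bypass flow = 0.5146×1650 = 849.01 kg/min.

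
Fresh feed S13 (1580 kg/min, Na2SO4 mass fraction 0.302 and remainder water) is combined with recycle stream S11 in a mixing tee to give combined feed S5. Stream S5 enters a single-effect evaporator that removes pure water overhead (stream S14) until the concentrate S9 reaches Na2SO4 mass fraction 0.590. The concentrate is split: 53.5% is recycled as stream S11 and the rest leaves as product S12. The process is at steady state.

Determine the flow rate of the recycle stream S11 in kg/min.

930.5 kg/min

Overall Na2SO4 balance (none leaves overhead): Na2SO4 in fresh feed = Na2SO4 in product, i.e. 1580×0.302 = (1−0.535)·S9·0.590.
S9 = 477.16/(0.590×0.465) = 1739.2 kg/min.
Recycle S11 = 0.535×1739.2 = 930.49 kg/min.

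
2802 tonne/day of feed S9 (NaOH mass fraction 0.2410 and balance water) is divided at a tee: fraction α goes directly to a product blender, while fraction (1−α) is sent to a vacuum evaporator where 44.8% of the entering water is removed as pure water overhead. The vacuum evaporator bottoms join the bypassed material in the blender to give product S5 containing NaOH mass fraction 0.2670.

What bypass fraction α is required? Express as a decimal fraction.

0.714

All 2802×0.241 = 675.28 tonne/day of NaOH reaches S5, so S5 = 675.28/0.267 = 2529.1 tonne/day and vapour = 272.85 tonne/day.
The evaporator receives (1−α)·2802 of feed at 0.759 water and removes 0.448 of that water:
0.448×0.759×(1−α)×2802 = 272.85
(1−α) = 272.85/952.77 = 0.2864;  α = 0.7136.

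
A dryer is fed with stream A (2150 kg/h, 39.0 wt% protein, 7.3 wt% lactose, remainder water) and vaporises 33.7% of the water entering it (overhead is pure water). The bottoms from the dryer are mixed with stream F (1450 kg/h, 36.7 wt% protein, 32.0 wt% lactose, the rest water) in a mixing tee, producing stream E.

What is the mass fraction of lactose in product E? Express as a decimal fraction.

Vapour removed = 0.337×0.537×2150 = 389.08 kg/h; concentrate = 1760.9 kg/h.
lactose reaching the mixer = 156.95 (from concentrate) + 1450×0.320 = 620.95 kg/h.
Product flow = 1760.9 + 1450 = 3210.9 kg/h; lactose fraction = 0.193.

0.193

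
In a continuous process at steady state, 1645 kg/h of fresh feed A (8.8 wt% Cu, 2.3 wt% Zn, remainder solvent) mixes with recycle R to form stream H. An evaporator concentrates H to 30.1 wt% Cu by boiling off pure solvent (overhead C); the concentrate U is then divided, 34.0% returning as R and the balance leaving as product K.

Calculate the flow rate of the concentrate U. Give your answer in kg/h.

728.7 kg/h

Overall Cu balance (none leaves overhead): Cu in fresh feed = Cu in product, i.e. 1645×0.088 = (1−0.340)·U·0.301.
U = 144.76/(0.301×0.660) = 728.68 kg/h.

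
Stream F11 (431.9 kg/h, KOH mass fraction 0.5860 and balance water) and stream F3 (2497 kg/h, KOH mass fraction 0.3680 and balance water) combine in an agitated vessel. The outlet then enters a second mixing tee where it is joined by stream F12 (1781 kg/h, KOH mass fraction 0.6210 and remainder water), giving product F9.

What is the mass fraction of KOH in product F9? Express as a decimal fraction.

0.4837

Overall, product flow = 4709.9 kg/h.
KOH in = 431.9×0.586 + 2497×0.368 + 1781×0.621 = 2278 kg/h.
KOH fraction in F9 = 0.4837.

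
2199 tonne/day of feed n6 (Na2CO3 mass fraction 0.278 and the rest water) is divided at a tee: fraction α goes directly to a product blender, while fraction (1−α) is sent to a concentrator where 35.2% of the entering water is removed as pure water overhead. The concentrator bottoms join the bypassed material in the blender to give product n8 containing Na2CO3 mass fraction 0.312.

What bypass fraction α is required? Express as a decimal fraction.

All 2199×0.278 = 611.32 tonne/day of Na2CO3 reaches n8, so n8 = 611.32/0.312 = 1959.4 tonne/day and vapour = 239.63 tonne/day.
The evaporator receives (1−α)·2199 of feed at 0.722 water and removes 0.352 of that water:
0.352×0.722×(1−α)×2199 = 239.63
(1−α) = 239.63/558.86 = 0.4288;  α = 0.5712.

0.571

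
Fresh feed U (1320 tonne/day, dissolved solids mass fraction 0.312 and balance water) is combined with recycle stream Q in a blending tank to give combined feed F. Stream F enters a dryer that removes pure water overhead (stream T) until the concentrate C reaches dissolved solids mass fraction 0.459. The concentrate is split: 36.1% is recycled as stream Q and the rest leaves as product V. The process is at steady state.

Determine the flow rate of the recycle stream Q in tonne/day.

506.9 tonne/day

Overall dissolved solids balance (none leaves overhead): dissolved solids in fresh feed = dissolved solids in product, i.e. 1320×0.312 = (1−0.361)·C·0.459.
C = 411.84/(0.459×0.639) = 1404.2 tonne/day.
Recycle Q = 0.361×1404.2 = 506.9 tonne/day.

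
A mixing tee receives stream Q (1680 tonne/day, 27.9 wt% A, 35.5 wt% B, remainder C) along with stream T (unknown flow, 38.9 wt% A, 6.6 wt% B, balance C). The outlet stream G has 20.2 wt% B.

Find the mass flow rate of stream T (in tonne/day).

Let T be the unknown flow. Total out = 1680 + T.
B balance: 596.4 + 0.066·T = 0.202·(1680 + T)
(0.066 − 0.202)·T = 0.202×1680 − 596.4 = -257.04
T = -257.04 / -0.136 = 1890 tonne/day

1890 tonne/day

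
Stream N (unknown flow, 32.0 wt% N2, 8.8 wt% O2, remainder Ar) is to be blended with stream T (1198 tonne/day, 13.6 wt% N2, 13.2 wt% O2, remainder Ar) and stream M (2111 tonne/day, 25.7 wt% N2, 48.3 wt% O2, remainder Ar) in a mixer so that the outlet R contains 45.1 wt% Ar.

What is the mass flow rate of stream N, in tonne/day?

Let N be the unknown flow. Total out = 3309 + N.
Ar balance: 1425.8 + 0.592·N = 0.451·(3309 + N)
(0.592 − 0.451)·N = 0.451×3309 − 1425.8 = 66.563
N = 66.563 / 0.141 = 472.08 tonne/day

472.1 tonne/day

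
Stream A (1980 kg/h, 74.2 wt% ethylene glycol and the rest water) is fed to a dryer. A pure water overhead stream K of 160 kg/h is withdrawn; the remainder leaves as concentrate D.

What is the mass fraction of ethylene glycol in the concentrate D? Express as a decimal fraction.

0.807

ethylene glycol is not removed: 1980×0.742 = 1469.2 kg/h of ethylene glycol enters D.
Concentrate = 1980 − 160 = 1820 kg/h.
Mass fraction = 1469.2/1820 = 0.807.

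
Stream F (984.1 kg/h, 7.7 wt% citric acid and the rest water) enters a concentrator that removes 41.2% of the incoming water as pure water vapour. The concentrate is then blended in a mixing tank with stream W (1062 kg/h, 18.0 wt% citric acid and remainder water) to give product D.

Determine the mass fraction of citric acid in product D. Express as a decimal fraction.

0.1597

Vapour removed = 0.412×0.923×984.1 = 374.23 kg/h; concentrate = 609.87 kg/h.
citric acid reaching the mixer = 75.776 (from concentrate) + 1062×0.180 = 266.94 kg/h.
Product flow = 609.87 + 1062 = 1671.9 kg/h; citric acid fraction = 0.1597.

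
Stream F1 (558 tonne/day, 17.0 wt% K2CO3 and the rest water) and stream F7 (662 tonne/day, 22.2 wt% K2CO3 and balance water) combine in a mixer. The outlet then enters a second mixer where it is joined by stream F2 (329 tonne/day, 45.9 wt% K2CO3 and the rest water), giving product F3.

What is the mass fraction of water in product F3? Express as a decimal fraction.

0.7464

Overall, product flow = 1549 tonne/day.
water in = 558×0.830 + 662×0.778 + 329×0.541 = 1156.2 tonne/day.
water fraction in F3 = 0.7464.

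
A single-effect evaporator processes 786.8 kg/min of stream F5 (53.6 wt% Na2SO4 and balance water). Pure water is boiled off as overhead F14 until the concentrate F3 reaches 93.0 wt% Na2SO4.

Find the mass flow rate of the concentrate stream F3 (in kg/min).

Na2SO4 is conserved: 786.8×0.536 = 421.72 kg/min all reports to the concentrate.
Concentrate = 421.72/(target fraction) = 453.47 kg/min.

453.5 kg/min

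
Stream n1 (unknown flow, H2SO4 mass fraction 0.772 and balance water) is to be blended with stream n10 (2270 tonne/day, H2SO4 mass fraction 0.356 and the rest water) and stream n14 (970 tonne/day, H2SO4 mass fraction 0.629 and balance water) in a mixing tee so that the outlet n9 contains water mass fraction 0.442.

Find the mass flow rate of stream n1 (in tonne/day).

1821 tonne/day

Let n1 be the unknown flow. Total out = 3240 + n1.
water balance: 1821.8 + 0.228·n1 = 0.442·(3240 + n1)
(0.228 − 0.442)·n1 = 0.442×3240 − 1821.8 = -389.67
n1 = -389.67 / -0.214 = 1820.9 tonne/day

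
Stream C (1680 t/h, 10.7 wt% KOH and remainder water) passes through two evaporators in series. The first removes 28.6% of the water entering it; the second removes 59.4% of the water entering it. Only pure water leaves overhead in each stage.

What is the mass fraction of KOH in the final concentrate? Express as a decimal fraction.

0.292

water in feed = 1680×0.893 = 1500.2 t/h.
After stage 1: water left = (1−0.286)×1500.2 = 1071.2; stream total = 1250.9 t/h.
After stage 2: water left = (1−0.594)×1071.2 = 434.9; final concentrate = 614.66 t/h.
KOH fraction = 179.76/614.66 = 0.292.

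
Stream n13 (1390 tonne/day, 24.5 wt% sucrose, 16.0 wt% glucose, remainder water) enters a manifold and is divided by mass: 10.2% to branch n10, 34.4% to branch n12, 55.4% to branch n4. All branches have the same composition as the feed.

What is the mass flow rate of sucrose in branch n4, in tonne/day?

188.7 tonne/day

Branch n4 total = 0.554×1390 = 770.06 tonne/day.
sucrose in n4 = 0.245×770.06 = 188.66 tonne/day.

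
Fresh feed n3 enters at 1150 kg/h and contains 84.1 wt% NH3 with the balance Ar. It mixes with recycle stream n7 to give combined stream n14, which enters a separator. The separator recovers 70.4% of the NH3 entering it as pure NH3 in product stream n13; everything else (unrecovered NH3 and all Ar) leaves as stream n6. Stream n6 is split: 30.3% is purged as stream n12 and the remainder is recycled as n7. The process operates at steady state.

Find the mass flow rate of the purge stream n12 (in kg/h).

292.1 kg/h

Ar enters only via n3 and leaves only via the purge: 1150×0.159 = 0.303×(Ar in n6), and the separator passes all Ar, so Ar in n14 = Ar in n6 = 603.47 kg/h.
NH3 in n14: m_A = 1150×0.841 + (1−0.303)·(1−0.704)·m_A, so m_A = 967.15/0.7937 = 1218.6 kg/h.
n6 = (1−0.704)×1218.6 + 603.47 = 964.16 kg/h.
Purge n12 = 0.303×964.16 = 292.14 kg/h.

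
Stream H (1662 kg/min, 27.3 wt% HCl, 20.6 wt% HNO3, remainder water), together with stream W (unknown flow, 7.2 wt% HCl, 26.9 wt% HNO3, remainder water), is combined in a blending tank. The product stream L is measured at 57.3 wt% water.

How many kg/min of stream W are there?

Let W be the unknown flow. Total out = 1662 + W.
water balance: 865.9 + 0.659·W = 0.573·(1662 + W)
(0.659 − 0.573)·W = 0.573×1662 − 865.9 = 86.424
W = 86.424 / 0.086 = 1004.9 kg/min

1005 kg/min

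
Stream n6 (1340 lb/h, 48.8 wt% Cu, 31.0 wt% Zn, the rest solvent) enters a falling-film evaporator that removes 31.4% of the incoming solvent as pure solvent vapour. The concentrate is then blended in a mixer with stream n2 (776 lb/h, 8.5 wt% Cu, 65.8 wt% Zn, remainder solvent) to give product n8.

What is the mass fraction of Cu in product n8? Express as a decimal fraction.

Vapour removed = 0.314×0.202×1340 = 84.994 lb/h; concentrate = 1255 lb/h.
Cu reaching the mixer = 653.92 (from concentrate) + 776×0.085 = 719.88 lb/h.
Product flow = 1255 + 776 = 2031 lb/h; Cu fraction = 0.354.

0.354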